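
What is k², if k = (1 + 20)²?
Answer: 194481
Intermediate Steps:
k = 441 (k = 21² = 441)
k² = 441² = 194481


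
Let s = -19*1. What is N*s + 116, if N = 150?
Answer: -2734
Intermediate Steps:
s = -19
N*s + 116 = 150*(-19) + 116 = -2850 + 116 = -2734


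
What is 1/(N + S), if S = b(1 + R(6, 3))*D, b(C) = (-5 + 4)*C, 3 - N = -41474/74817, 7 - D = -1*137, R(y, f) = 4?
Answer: -74817/53602315 ≈ -0.0013958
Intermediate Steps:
D = 144 (D = 7 - (-1)*137 = 7 - 1*(-137) = 7 + 137 = 144)
N = 265925/74817 (N = 3 - (-41474)/74817 = 3 - 1*(-41474/74817) = 3 + 41474/74817 = 265925/74817 ≈ 3.5543)
b(C) = -C
S = -720 (S = -(1 + 4)*144 = -1*5*144 = -5*144 = -720)
1/(N + S) = 1/(265925/74817 - 720) = 1/(-53602315/74817) = -74817/53602315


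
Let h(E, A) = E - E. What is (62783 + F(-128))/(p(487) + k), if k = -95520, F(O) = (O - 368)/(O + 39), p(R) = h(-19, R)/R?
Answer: -5588183/8501280 ≈ -0.65733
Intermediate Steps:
h(E, A) = 0
p(R) = 0 (p(R) = 0/R = 0)
F(O) = (-368 + O)/(39 + O)
(62783 + F(-128))/(p(487) + k) = (62783 + (-368 - 128)/(39 - 128))/(0 - 95520) = (62783 - 496/(-89))/(-95520) = (62783 - 1/89*(-496))*(-1/95520) = (62783 + 496/89)*(-1/95520) = (5588183/89)*(-1/95520) = -5588183/8501280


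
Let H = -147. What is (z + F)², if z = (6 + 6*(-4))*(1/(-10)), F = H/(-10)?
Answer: 1089/4 ≈ 272.25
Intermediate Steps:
F = 147/10 (F = -147/(-10) = -147*(-⅒) = 147/10 ≈ 14.700)
z = 9/5 (z = (6 - 24)*(1*(-⅒)) = -18*(-⅒) = 9/5 ≈ 1.8000)
(z + F)² = (9/5 + 147/10)² = (33/2)² = 1089/4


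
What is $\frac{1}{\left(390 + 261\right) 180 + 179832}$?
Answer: $\frac{1}{297012} \approx 3.3669 \cdot 10^{-6}$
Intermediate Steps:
$\frac{1}{\left(390 + 261\right) 180 + 179832} = \frac{1}{651 \cdot 180 + 179832} = \frac{1}{117180 + 179832} = \frac{1}{297012}$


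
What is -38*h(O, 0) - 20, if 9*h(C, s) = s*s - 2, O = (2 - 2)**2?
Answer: -104/9 ≈ -11.556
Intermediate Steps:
O = 0 (O = 0**2 = 0)
h(C, s) = -2/9 + s**2/9 (h(C, s) = (s*s - 2)/9 = (s**2 - 2)/9 = (-2 + s**2)/9 = -2/9 + s**2/9)
-38*h(O, 0) - 20 = -38*(-2/9 + (1/9)*0**2) - 20 = -38*(-2/9 + (1/9)*0) - 20 = -38*(-2/9 + 0) - 20 = -38*(-2/9) - 20 = 76/9 - 20 = -104/9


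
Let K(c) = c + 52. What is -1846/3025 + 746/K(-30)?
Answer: 100729/3025 ≈ 33.299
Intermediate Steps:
K(c) = 52 + c
-1846/3025 + 746/K(-30) = -1846/3025 + 746/(52 - 30) = -1846*1/3025 + 746/22 = -1846/3025 + 746*(1/22) = -1846/3025 + 373/11 = 100729/3025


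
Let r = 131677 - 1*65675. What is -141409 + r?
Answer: -75407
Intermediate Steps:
r = 66002 (r = 131677 - 65675 = 66002)
-141409 + r = -141409 + 66002 = -75407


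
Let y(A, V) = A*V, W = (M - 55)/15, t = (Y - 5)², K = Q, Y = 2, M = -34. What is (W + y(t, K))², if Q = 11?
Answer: 1948816/225 ≈ 8661.4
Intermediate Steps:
K = 11
t = 9 (t = (2 - 5)² = (-3)² = 9)
W = -89/15 (W = (-34 - 55)/15 = -89*1/15 = -89/15 ≈ -5.9333)
(W + y(t, K))² = (-89/15 + 9*11)² = (-89/15 + 99)² = (1396/15)² = 1948816/225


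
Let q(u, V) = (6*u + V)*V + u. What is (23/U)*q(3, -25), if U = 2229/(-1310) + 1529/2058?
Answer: -2759335530/646073 ≈ -4270.9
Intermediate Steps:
U = -646073/673995 (U = 2229*(-1/1310) + 1529*(1/2058) = -2229/1310 + 1529/2058 = -646073/673995 ≈ -0.95857)
q(u, V) = u + V*(V + 6*u) (q(u, V) = (V + 6*u)*V + u = V*(V + 6*u) + u = u + V*(V + 6*u))
(23/U)*q(3, -25) = (23/(-646073/673995))*(3 + (-25)² + 6*(-25)*3) = (23*(-673995/646073))*(3 + 625 - 450) = -15501885/646073*178 = -2759335530/646073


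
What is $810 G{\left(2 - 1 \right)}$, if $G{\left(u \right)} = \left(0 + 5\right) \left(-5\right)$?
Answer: $-20250$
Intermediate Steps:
$G{\left(u \right)} = -25$ ($G{\left(u \right)} = 5 \left(-5\right) = -25$)
$810 G{\left(2 - 1 \right)} = 810 \left(-25\right) = -20250$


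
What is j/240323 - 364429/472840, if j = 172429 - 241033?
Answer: -120019385927/113634327320 ≈ -1.0562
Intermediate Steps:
j = -68604
j/240323 - 364429/472840 = -68604/240323 - 364429/472840 = -120019385927/113634327320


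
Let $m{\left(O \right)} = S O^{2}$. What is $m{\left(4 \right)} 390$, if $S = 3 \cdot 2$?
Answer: $37440$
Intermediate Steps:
$S = 6$
$m{\left(O \right)} = 6 O^{2}$
$m{\left(4 \right)} 390 = 6 \cdot 4^{2} \cdot 390 = 6 \cdot 16 \cdot 390 = 96 \cdot 390 = 37440$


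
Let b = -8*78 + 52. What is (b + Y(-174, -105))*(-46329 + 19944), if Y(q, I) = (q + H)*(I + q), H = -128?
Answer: -2208055110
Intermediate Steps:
Y(q, I) = (-128 + q)*(I + q) (Y(q, I) = (q - 128)*(I + q) = (-128 + q)*(I + q))
b = -572 (b = -624 + 52 = -572)
(b + Y(-174, -105))*(-46329 + 19944) = (-572 + ((-174)² - 128*(-105) - 128*(-174) - 105*(-174)))*(-46329 + 19944) = (-572 + (30276 + 13440 + 22272 + 18270))*(-26385) = (-572 + 84258)*(-26385) = 83686*(-26385) = -2208055110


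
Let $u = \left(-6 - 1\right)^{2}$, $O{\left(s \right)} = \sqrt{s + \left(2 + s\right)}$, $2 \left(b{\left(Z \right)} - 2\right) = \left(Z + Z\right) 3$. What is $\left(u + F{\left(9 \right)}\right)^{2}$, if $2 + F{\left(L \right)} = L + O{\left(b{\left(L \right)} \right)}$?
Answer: $3196 + 224 \sqrt{15} \approx 4063.5$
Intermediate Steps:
$b{\left(Z \right)} = 2 + 3 Z$ ($b{\left(Z \right)} = 2 + \frac{\left(Z + Z\right) 3}{2} = 2 + \frac{2 Z 3}{2} = 2 + \frac{6 Z}{2} = 2 + 3 Z$)
$O{\left(s \right)} = \sqrt{2 + 2 s}$
$F{\left(L \right)} = -2 + L + \sqrt{6 + 6 L}$ ($F{\left(L \right)} = -2 + \left(L + \sqrt{2 + 2 \left(2 + 3 L\right)}\right) = -2 + \left(L + \sqrt{2 + \left(4 + 6 L\right)}\right) = -2 + \left(L + \sqrt{6 + 6 L}\right) = -2 + L + \sqrt{6 + 6 L}$)
$u = 49$ ($u = \left(-7\right)^{2} = 49$)
$\left(u + F{\left(9 \right)}\right)^{2} = \left(49 + \left(-2 + 9 + \sqrt{6 + 6 \cdot 9}\right)\right)^{2} = \left(49 + \left(-2 + 9 + \sqrt{6 + 54}\right)\right)^{2} = \left(49 + \left(-2 + 9 + \sqrt{60}\right)\right)^{2} = \left(49 + \left(-2 + 9 + 2 \sqrt{15}\right)\right)^{2} = \left(49 + \left(7 + 2 \sqrt{15}\right)\right)^{2} = \left(56 + 2 \sqrt{15}\right)^{2}$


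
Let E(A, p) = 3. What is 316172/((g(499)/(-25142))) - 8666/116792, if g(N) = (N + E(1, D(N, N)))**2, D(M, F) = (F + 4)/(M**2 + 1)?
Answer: -116050591577309/3679006396 ≈ -31544.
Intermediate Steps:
D(M, F) = (4 + F)/(1 + M**2)
g(N) = (3 + N)**2 (g(N) = (N + 3)**2 = (3 + N)**2)
316172/((g(499)/(-25142))) - 8666/116792 = 316172/(((3 + 499)**2/(-25142))) - 8666/116792 = 316172/((502**2*(-1/25142))) - 8666*1/116792 = 316172/((252004*(-1/25142))) - 4333/58396 = 316172/(-126002/12571) - 4333/58396 = 316172*(-12571/126002) - 4333/58396 = -1987299106/63001 - 4333/58396 = -116050591577309/3679006396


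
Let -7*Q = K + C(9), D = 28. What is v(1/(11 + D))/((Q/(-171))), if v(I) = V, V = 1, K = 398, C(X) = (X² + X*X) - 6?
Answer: 1197/554 ≈ 2.1606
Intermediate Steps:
C(X) = -6 + 2*X² (C(X) = (X² + X²) - 6 = 2*X² - 6 = -6 + 2*X²)
v(I) = 1
Q = -554/7 (Q = -(398 + (-6 + 2*9²))/7 = -(398 + (-6 + 2*81))/7 = -(398 + (-6 + 162))/7 = -(398 + 156)/7 = -⅐*554 = -554/7 ≈ -79.143)
v(1/(11 + D))/((Q/(-171))) = 1/(-554/7/(-171)) = 1/(-554/7*(-1/171)) = 1/(554/1197) = 1*(1197/554) = 1197/554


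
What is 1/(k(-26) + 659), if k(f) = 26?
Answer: 1/685 ≈ 0.0014599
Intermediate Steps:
1/(k(-26) + 659) = 1/(26 + 659) = 1/685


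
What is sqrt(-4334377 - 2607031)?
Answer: 4*I*sqrt(433838) ≈ 2634.7*I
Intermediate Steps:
sqrt(-4334377 - 2607031) = sqrt(-6941408) = 4*I*sqrt(433838)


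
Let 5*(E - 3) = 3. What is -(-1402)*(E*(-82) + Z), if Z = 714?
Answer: 2935788/5 ≈ 5.8716e+5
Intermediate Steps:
E = 18/5 (E = 3 + (⅕)*3 = 3 + ⅗ = 18/5 ≈ 3.6000)
-(-1402)*(E*(-82) + Z) = -(-1402)*((18/5)*(-82) + 714) = -(-1402)*(-1476/5 + 714) = -(-1402)*2094/5 = -1*(-2935788/5) = 2935788/5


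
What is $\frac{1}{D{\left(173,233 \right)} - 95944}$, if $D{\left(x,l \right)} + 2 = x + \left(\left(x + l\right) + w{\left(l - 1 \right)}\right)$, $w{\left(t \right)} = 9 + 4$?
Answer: $- \frac{1}{95354} \approx -1.0487 \cdot 10^{-5}$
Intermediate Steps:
$w{\left(t \right)} = 13$
$D{\left(x,l \right)} = 11 + l + 2 x$ ($D{\left(x,l \right)} = -2 + \left(x + \left(\left(x + l\right) + 13\right)\right) = -2 + \left(x + \left(\left(l + x\right) + 13\right)\right) = -2 + \left(x + \left(13 + l + x\right)\right) = -2 + \left(13 + l + 2 x\right) = 11 + l + 2 x$)
$\frac{1}{D{\left(173,233 \right)} - 95944} = \frac{1}{\left(11 + 233 + 2 \cdot 173\right) - 95944} = \frac{1}{\left(11 + 233 + 346\right) - 95944} = \frac{1}{590 - 95944} = \frac{1}{-95354} = - \frac{1}{95354}$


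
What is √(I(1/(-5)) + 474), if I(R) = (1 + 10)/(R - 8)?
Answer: √794539/41 ≈ 21.741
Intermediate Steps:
I(R) = 11/(-8 + R)
√(I(1/(-5)) + 474) = √(11/(-8 + 1/(-5)) + 474) = √(11/(-8 - ⅕) + 474) = √(11/(-41/5) + 474) = √(11*(-5/41) + 474) = √(-55/41 + 474) = √(19379/41) = √794539/41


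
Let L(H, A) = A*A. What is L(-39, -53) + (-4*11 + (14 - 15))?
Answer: 2764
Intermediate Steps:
L(H, A) = A**2
L(-39, -53) + (-4*11 + (14 - 15)) = (-53)**2 + (-4*11 + (14 - 15)) = 2809 + (-44 - 1) = 2809 - 45 = 2764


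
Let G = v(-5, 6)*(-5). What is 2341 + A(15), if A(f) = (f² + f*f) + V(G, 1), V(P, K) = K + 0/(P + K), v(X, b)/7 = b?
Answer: 2792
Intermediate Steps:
v(X, b) = 7*b
G = -210 (G = (7*6)*(-5) = 42*(-5) = -210)
V(P, K) = K (V(P, K) = K + 0/(K + P) = K + 0 = K)
A(f) = 1 + 2*f² (A(f) = (f² + f*f) + 1 = (f² + f²) + 1 = 2*f² + 1 = 1 + 2*f²)
2341 + A(15) = 2341 + (1 + 2*15²) = 2341 + (1 + 2*225) = 2341 + (1 + 450) = 2341 + 451 = 2792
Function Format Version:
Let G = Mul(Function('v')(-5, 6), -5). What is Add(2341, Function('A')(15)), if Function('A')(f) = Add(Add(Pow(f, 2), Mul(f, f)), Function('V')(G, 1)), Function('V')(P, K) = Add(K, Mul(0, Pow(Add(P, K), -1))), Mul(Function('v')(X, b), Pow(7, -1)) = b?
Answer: 2792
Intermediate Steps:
Function('v')(X, b) = Mul(7, b)
G = -210 (G = Mul(Mul(7, 6), -5) = Mul(42, -5) = -210)
Function('V')(P, K) = K (Function('V')(P, K) = Add(K, Mul(0, Pow(Add(K, P), -1))) = Add(K, 0) = K)
Function('A')(f) = Add(1, Mul(2, Pow(f, 2))) (Function('A')(f) = Add(Add(Pow(f, 2), Mul(f, f)), 1) = Add(Add(Pow(f, 2), Pow(f, 2)), 1) = Add(Mul(2, Pow(f, 2)), 1) = Add(1, Mul(2, Pow(f, 2))))
Add(2341, Function('A')(15)) = Add(2341, Add(1, Mul(2, Pow(15, 2)))) = Add(2341, Add(1, Mul(2, 225))) = Add(2341, Add(1, 450)) = Add(2341, 451) = 2792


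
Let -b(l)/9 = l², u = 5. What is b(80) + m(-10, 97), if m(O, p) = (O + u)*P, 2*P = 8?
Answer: -57620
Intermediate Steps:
P = 4 (P = (½)*8 = 4)
b(l) = -9*l²
m(O, p) = 20 + 4*O (m(O, p) = (O + 5)*4 = (5 + O)*4 = 20 + 4*O)
b(80) + m(-10, 97) = -9*80² + (20 + 4*(-10)) = -9*6400 + (20 - 40) = -57600 - 20 = -57620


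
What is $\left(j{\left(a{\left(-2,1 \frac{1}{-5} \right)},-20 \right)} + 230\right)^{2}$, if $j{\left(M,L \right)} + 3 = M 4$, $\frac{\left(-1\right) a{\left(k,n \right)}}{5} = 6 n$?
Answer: $63001$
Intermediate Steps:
$a{\left(k,n \right)} = - 30 n$ ($a{\left(k,n \right)} = - 5 \cdot 6 n = - 30 n$)
$j{\left(M,L \right)} = -3 + 4 M$ ($j{\left(M,L \right)} = -3 + M 4 = -3 + 4 M$)
$\left(j{\left(a{\left(-2,1 \frac{1}{-5} \right)},-20 \right)} + 230\right)^{2} = \left(\left(-3 + 4 \left(- 30 \cdot 1 \frac{1}{-5}\right)\right) + 230\right)^{2} = \left(\left(-3 + 4 \left(- 30 \cdot 1 \left(- \frac{1}{5}\right)\right)\right) + 230\right)^{2} = \left(\left(-3 + 4 \left(\left(-30\right) \left(- \frac{1}{5}\right)\right)\right) + 230\right)^{2} = \left(\left(-3 + 4 \cdot 6\right) + 230\right)^{2} = \left(\left(-3 + 24\right) + 230\right)^{2} = \left(21 + 230\right)^{2} = 251^{2} = 63001$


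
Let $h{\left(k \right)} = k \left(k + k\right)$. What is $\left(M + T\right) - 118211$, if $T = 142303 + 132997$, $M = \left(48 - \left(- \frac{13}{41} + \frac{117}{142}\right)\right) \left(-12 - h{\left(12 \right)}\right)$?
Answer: $\frac{415810329}{2911} \approx 1.4284 \cdot 10^{5}$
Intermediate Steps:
$h{\left(k \right)} = 2 k^{2}$ ($h{\left(k \right)} = k 2 k = 2 k^{2}$)
$M = - \frac{41475750}{2911}$ ($M = \left(48 - \left(- \frac{13}{41} + \frac{117}{142}\right)\right) \left(-12 - 2 \cdot 12^{2}\right) = \left(48 - \frac{2951}{5822}\right) \left(-12 - 2 \cdot 144\right) = \left(48 + \left(- \frac{117}{142} + \frac{13}{41}\right)\right) \left(-12 - 288\right) = \left(48 - \frac{2951}{5822}\right) \left(-12 - 288\right) = \frac{276505}{5822} \left(-300\right) = - \frac{41475750}{2911} \approx -14248.0$)
$T = 275300$
$\left(M + T\right) - 118211 = \left(- \frac{41475750}{2911} + 275300\right) - 118211 = \frac{759922550}{2911} - 118211 = \frac{415810329}{2911}$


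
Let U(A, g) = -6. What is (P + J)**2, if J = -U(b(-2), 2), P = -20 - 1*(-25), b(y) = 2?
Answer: 121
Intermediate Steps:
P = 5 (P = -20 + 25 = 5)
J = 6 (J = -1*(-6) = 6)
(P + J)**2 = (5 + 6)**2 = 11**2 = 121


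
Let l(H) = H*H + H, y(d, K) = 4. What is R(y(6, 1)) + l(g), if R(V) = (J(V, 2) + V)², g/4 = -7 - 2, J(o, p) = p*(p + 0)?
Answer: 1324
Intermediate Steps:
J(o, p) = p² (J(o, p) = p*p = p²)
g = -36 (g = 4*(-7 - 2) = 4*(-9) = -36)
R(V) = (4 + V)² (R(V) = (2² + V)² = (4 + V)²)
l(H) = H + H² (l(H) = H² + H = H + H²)
R(y(6, 1)) + l(g) = (4 + 4)² - 36*(1 - 36) = 8² - 36*(-35) = 64 + 1260 = 1324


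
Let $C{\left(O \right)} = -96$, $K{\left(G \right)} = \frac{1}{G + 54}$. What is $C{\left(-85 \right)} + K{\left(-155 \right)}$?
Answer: $- \frac{9697}{101} \approx -96.01$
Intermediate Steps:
$K{\left(G \right)} = \frac{1}{54 + G}$
$C{\left(-85 \right)} + K{\left(-155 \right)} = -96 + \frac{1}{54 - 155} = -96 + \frac{1}{-101} = -96 - \frac{1}{101} = - \frac{9697}{101}$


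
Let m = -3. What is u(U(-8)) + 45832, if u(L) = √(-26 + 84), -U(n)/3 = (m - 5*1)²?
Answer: 45832 + √58 ≈ 45840.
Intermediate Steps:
U(n) = -192 (U(n) = -3*(-3 - 5*1)² = -3*(-3 - 5)² = -3*(-8)² = -3*64 = -192)
u(L) = √58
u(U(-8)) + 45832 = √58 + 45832 = 45832 + √58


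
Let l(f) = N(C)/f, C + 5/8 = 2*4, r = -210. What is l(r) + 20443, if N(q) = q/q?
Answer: 4293029/210 ≈ 20443.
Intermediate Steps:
C = 59/8 (C = -5/8 + 2*4 = -5/8 + 8 = 59/8 ≈ 7.3750)
N(q) = 1
l(f) = 1/f
l(r) + 20443 = 1/(-210) + 20443 = -1/210 + 20443 = 4293029/210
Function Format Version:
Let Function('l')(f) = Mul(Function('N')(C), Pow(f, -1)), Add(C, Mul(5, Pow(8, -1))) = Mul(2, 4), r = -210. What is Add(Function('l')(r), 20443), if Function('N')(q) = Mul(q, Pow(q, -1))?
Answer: Rational(4293029, 210) ≈ 20443.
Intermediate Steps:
C = Rational(59, 8) (C = Add(Rational(-5, 8), Mul(2, 4)) = Add(Rational(-5, 8), 8) = Rational(59, 8) ≈ 7.3750)
Function('N')(q) = 1
Function('l')(f) = Pow(f, -1) (Function('l')(f) = Mul(1, Pow(f, -1)) = Pow(f, -1))
Add(Function('l')(r), 20443) = Add(Pow(-210, -1), 20443) = Add(Rational(-1, 210), 20443) = Rational(4293029, 210)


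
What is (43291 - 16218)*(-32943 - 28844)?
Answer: -1672759451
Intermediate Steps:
(43291 - 16218)*(-32943 - 28844) = 27073*(-61787) = -1672759451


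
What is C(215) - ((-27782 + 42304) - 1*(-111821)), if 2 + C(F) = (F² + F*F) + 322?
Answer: -33573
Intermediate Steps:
C(F) = 320 + 2*F² (C(F) = -2 + ((F² + F*F) + 322) = -2 + ((F² + F²) + 322) = -2 + (2*F² + 322) = -2 + (322 + 2*F²) = 320 + 2*F²)
C(215) - ((-27782 + 42304) - 1*(-111821)) = (320 + 2*215²) - ((-27782 + 42304) - 1*(-111821)) = (320 + 2*46225) - (14522 + 111821) = (320 + 92450) - 1*126343 = 92770 - 126343 = -33573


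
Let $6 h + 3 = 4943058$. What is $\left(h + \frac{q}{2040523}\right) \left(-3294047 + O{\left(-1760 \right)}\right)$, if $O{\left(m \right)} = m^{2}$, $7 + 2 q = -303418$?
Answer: $- \frac{330241043941148005}{2040523} \approx -1.6184 \cdot 10^{11}$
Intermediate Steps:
$q = - \frac{303425}{2}$ ($q = - \frac{7}{2} + \frac{1}{2} \left(-303418\right) = - \frac{7}{2} - 151709 = - \frac{303425}{2} \approx -1.5171 \cdot 10^{5}$)
$h = \frac{1647685}{2}$ ($h = - \frac{1}{2} + \frac{1}{6} \cdot 4943058 = - \frac{1}{2} + 823843 = \frac{1647685}{2} \approx 8.2384 \cdot 10^{5}$)
$\left(h + \frac{q}{2040523}\right) \left(-3294047 + O{\left(-1760 \right)}\right) = \left(\frac{1647685}{2} - \frac{303425}{2 \cdot 2040523}\right) \left(-3294047 + \left(-1760\right)^{2}\right) = \left(\frac{1647685}{2} - \frac{303425}{4081046}\right) \left(-3294047 + 3097600\right) = \left(\frac{1647685}{2} - \frac{303425}{4081046}\right) \left(-196447\right) = \frac{1681069417915}{2040523} \left(-196447\right) = - \frac{330241043941148005}{2040523}$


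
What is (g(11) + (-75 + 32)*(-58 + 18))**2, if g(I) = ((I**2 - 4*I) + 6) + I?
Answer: 3290596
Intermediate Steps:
g(I) = 6 + I**2 - 3*I (g(I) = (6 + I**2 - 4*I) + I = 6 + I**2 - 3*I)
(g(11) + (-75 + 32)*(-58 + 18))**2 = ((6 + 11**2 - 3*11) + (-75 + 32)*(-58 + 18))**2 = ((6 + 121 - 33) - 43*(-40))**2 = (94 + 1720)**2 = 1814**2 = 3290596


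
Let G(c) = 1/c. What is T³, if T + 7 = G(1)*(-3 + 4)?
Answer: -216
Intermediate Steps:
G(c) = 1/c
T = -6 (T = -7 + (-3 + 4)/1 = -7 + 1*1 = -7 + 1 = -6)
T³ = (-6)³ = -216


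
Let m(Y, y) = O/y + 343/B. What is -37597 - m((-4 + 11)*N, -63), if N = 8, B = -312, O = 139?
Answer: -246313885/6552 ≈ -37594.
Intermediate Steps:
m(Y, y) = -343/312 + 139/y (m(Y, y) = 139/y + 343/(-312) = 139/y + 343*(-1/312) = 139/y - 343/312 = -343/312 + 139/y)
-37597 - m((-4 + 11)*N, -63) = -37597 - (-343/312 + 139/(-63)) = -37597 - (-343/312 + 139*(-1/63)) = -37597 - (-343/312 - 139/63) = -37597 - 1*(-21659/6552) = -37597 + 21659/6552 = -246313885/6552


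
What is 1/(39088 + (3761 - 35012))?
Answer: 1/7837 ≈ 0.00012760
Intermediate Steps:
1/(39088 + (3761 - 35012)) = 1/(39088 - 31251) = 1/7837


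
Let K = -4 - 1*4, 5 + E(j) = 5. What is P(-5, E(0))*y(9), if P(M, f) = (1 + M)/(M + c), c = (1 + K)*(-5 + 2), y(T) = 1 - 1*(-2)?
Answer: -3/4 ≈ -0.75000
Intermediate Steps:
E(j) = 0 (E(j) = -5 + 5 = 0)
y(T) = 3 (y(T) = 1 + 2 = 3)
K = -8 (K = -4 - 4 = -8)
c = 21 (c = (1 - 8)*(-5 + 2) = -7*(-3) = 21)
P(M, f) = (1 + M)/(21 + M) (P(M, f) = (1 + M)/(M + 21) = (1 + M)/(21 + M))
P(-5, E(0))*y(9) = ((1 - 5)/(21 - 5))*3 = (-4/16)*3 = ((1/16)*(-4))*3 = -1/4*3 = -3/4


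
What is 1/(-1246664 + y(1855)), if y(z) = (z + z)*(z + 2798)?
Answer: 1/16015966 ≈ 6.2438e-8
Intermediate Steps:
y(z) = 2*z*(2798 + z) (y(z) = (2*z)*(2798 + z) = 2*z*(2798 + z))
1/(-1246664 + y(1855)) = 1/(-1246664 + 2*1855*(2798 + 1855)) = 1/(-1246664 + 2*1855*4653) = 1/(-1246664 + 17262630) = 1/16015966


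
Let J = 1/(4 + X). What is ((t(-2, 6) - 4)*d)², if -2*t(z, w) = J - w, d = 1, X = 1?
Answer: 121/100 ≈ 1.2100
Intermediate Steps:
J = ⅕ (J = 1/(4 + 1) = 1/5 = ⅕ ≈ 0.20000)
t(z, w) = -⅒ + w/2 (t(z, w) = -(⅕ - w)/2 = -⅒ + w/2)
((t(-2, 6) - 4)*d)² = (((-⅒ + (½)*6) - 4)*1)² = (((-⅒ + 3) - 4)*1)² = ((29/10 - 4)*1)² = (-11/10*1)² = (-11/10)² = 121/100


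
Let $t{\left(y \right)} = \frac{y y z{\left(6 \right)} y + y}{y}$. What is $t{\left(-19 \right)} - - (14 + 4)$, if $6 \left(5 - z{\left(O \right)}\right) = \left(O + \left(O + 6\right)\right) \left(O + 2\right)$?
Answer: $-6840$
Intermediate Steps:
$z{\left(O \right)} = 5 - \frac{\left(2 + O\right) \left(6 + 2 O\right)}{6}$ ($z{\left(O \right)} = 5 - \frac{\left(O + \left(O + 6\right)\right) \left(O + 2\right)}{6} = 5 - \frac{\left(O + \left(6 + O\right)\right) \left(2 + O\right)}{6} = 5 - \frac{\left(6 + 2 O\right) \left(2 + O\right)}{6} = 5 - \frac{\left(2 + O\right) \left(6 + 2 O\right)}{6}$)
$t{\left(y \right)} = \frac{y - 19 y^{3}}{y}$ ($t{\left(y \right)} = \frac{y y \left(3 - 10 - \frac{6^{2}}{3}\right) y + y}{y} = \frac{y y \left(3 - 10 - 12\right) y + y}{y} = \frac{y y \left(-19\right) y + y}{y} = \frac{y - 19 y y + y}{y} = \frac{y \left(- 19 y^{2}\right) + y}{y} = \frac{- 19 y^{3} + y}{y} = \frac{y - 19 y^{3}}{y}$)
$t{\left(-19 \right)} - - (14 + 4) = \left(1 - 19 \left(-19\right)^{2}\right) - - (14 + 4) = \left(1 - 6859\right) - \left(-1\right) 18 = \left(1 - 6859\right) - -18 = -6858 + 18 = -6840$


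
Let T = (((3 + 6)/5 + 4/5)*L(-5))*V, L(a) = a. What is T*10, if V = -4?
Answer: 520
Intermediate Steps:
T = 52 (T = (((3 + 6)/5 + 4/5)*(-5))*(-4) = ((9*(⅕) + 4*(⅕))*(-5))*(-4) = ((9/5 + ⅘)*(-5))*(-4) = ((13/5)*(-5))*(-4) = -13*(-4) = 52)
T*10 = 52*10 = 520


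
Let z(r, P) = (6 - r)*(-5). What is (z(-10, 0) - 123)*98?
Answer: -19894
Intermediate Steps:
z(r, P) = -30 + 5*r
(z(-10, 0) - 123)*98 = ((-30 + 5*(-10)) - 123)*98 = ((-30 - 50) - 123)*98 = (-80 - 123)*98 = -203*98 = -19894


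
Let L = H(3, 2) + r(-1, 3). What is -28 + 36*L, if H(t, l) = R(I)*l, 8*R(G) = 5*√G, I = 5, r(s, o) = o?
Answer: 80 + 45*√5 ≈ 180.62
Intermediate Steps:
R(G) = 5*√G/8 (R(G) = (5*√G)/8 = 5*√G/8)
H(t, l) = 5*l*√5/8 (H(t, l) = (5*√5/8)*l = 5*l*√5/8)
L = 3 + 5*√5/4 (L = (5/8)*2*√5 + 3 = 5*√5/4 + 3 = 3 + 5*√5/4 ≈ 5.7951)
-28 + 36*L = -28 + 36*(3 + 5*√5/4) = -28 + (108 + 45*√5) = 80 + 45*√5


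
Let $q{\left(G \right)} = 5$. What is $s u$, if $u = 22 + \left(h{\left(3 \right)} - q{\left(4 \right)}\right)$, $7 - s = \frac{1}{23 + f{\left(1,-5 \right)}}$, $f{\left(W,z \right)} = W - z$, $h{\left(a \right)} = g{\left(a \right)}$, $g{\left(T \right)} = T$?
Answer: $\frac{4040}{29} \approx 139.31$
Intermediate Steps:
$h{\left(a \right)} = a$
$s = \frac{202}{29}$ ($s = 7 - \frac{1}{23 + \left(1 - -5\right)} = 7 - \frac{1}{23 + \left(1 + 5\right)} = 7 - \frac{1}{23 + 6} = 7 - \frac{1}{29} = \frac{202}{29} \approx 6.9655$)
$u = 20$ ($u = 22 + \left(3 - 5\right) = 22 - 2 = 20$)
$s u = \frac{202}{29} \cdot 20 = \frac{4040}{29}$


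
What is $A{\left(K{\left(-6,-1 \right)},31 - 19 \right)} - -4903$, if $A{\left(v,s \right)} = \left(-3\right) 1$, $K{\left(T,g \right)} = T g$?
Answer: $4900$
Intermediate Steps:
$A{\left(v,s \right)} = -3$
$A{\left(K{\left(-6,-1 \right)},31 - 19 \right)} - -4903 = -3 - -4903 = -3 + 4903 = 4900$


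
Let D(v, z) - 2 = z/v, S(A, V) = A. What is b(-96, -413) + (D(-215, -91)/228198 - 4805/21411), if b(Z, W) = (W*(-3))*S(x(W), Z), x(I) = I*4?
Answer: -1375655421749933/672091290 ≈ -2.0468e+6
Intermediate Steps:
x(I) = 4*I
D(v, z) = 2 + z/v
b(Z, W) = -12*W**2 (b(Z, W) = (W*(-3))*(4*W) = (-3*W)*(4*W) = -12*W**2)
b(-96, -413) + (D(-215, -91)/228198 - 4805/21411) = -12*(-413)**2 + ((2 - 91/(-215))/228198 - 4805/21411) = -12*170569 + ((2 - 91*(-1/215))*(1/228198) - 4805*1/21411) = -2046828 + ((2 + 91/215)*(1/228198) - 4805/21411) = -2046828 + ((521/215)*(1/228198) - 4805/21411) = -2046828 + (1/94170 - 4805/21411) = -2046828 - 150821813/672091290 = -1375655421749933/672091290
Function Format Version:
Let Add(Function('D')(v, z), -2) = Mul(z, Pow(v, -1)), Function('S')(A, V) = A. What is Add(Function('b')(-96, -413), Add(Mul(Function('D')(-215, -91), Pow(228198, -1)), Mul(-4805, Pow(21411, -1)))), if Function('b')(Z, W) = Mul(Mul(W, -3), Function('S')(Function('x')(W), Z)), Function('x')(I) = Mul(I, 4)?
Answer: Rational(-1375655421749933, 672091290) ≈ -2.0468e+6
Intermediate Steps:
Function('x')(I) = Mul(4, I)
Function('D')(v, z) = Add(2, Mul(z, Pow(v, -1)))
Function('b')(Z, W) = Mul(-12, Pow(W, 2)) (Function('b')(Z, W) = Mul(Mul(W, -3), Mul(4, W)) = Mul(Mul(-3, W), Mul(4, W)) = Mul(-12, Pow(W, 2)))
Add(Function('b')(-96, -413), Add(Mul(Function('D')(-215, -91), Pow(228198, -1)), Mul(-4805, Pow(21411, -1)))) = Add(Mul(-12, Pow(-413, 2)), Add(Mul(Add(2, Mul(-91, Pow(-215, -1))), Pow(228198, -1)), Mul(-4805, Pow(21411, -1)))) = Add(Mul(-12, 170569), Add(Mul(Add(2, Mul(-91, Rational(-1, 215))), Rational(1, 228198)), Mul(-4805, Rational(1, 21411)))) = Add(-2046828, Add(Mul(Add(2, Rational(91, 215)), Rational(1, 228198)), Rational(-4805, 21411))) = Add(-2046828, Add(Mul(Rational(521, 215), Rational(1, 228198)), Rational(-4805, 21411))) = Add(-2046828, Add(Rational(1, 94170), Rational(-4805, 21411))) = Add(-2046828, Rational(-150821813, 672091290)) = Rational(-1375655421749933, 672091290)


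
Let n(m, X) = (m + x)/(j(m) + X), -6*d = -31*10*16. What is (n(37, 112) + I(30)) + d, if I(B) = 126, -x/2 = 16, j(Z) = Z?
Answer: 425857/447 ≈ 952.70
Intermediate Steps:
x = -32 (x = -2*16 = -32)
d = 2480/3 (d = -(-31*10)*16/6 = -(-155)*16/3 = -1/6*(-4960) = 2480/3 ≈ 826.67)
n(m, X) = (-32 + m)/(X + m) (n(m, X) = (m - 32)/(m + X) = (-32 + m)/(X + m))
(n(37, 112) + I(30)) + d = ((-32 + 37)/(112 + 37) + 126) + 2480/3 = (5/149 + 126) + 2480/3 = 18779/149 + 2480/3 = 425857/447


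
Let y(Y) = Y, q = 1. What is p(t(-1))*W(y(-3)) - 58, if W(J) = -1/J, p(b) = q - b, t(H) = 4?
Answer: -59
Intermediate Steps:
p(b) = 1 - b
p(t(-1))*W(y(-3)) - 58 = (1 - 1*4)*(-1/(-3)) - 58 = (1 - 4)*(-1*(-⅓)) - 58 = -3*⅓ - 58 = -1 - 58 = -59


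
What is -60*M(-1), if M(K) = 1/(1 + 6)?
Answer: -60/7 ≈ -8.5714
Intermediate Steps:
M(K) = 1/7
-60*M(-1) = -60*1/7 = -60/7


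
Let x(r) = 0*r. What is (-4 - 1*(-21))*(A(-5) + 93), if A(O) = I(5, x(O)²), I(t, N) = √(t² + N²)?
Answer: 1666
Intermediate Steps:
x(r) = 0
I(t, N) = √(N² + t²)
A(O) = 5 (A(O) = √((0²)² + 5²) = √(0² + 25) = √(0 + 25) = √25 = 5)
(-4 - 1*(-21))*(A(-5) + 93) = (-4 - 1*(-21))*(5 + 93) = (-4 + 21)*98 = 17*98 = 1666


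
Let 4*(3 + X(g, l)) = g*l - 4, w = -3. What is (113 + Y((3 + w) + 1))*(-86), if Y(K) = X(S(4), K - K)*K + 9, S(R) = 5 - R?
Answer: -10148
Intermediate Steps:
X(g, l) = -4 + g*l/4 (X(g, l) = -3 + (g*l - 4)/4 = -3 + (-4 + g*l)/4 = -3 + (-1 + g*l/4) = -4 + g*l/4)
Y(K) = 9 - 4*K (Y(K) = (-4 + (5 - 1*4)*(K - K)/4)*K + 9 = (-4 + (1/4)*(5 - 4)*0)*K + 9 = (-4 + (1/4)*1*0)*K + 9 = (-4 + 0)*K + 9 = -4*K + 9 = 9 - 4*K)
(113 + Y((3 + w) + 1))*(-86) = (113 + (9 - 4*((3 - 3) + 1)))*(-86) = (113 + (9 - 4*(0 + 1)))*(-86) = (113 + (9 - 4*1))*(-86) = (113 + (9 - 4))*(-86) = (113 + 5)*(-86) = 118*(-86) = -10148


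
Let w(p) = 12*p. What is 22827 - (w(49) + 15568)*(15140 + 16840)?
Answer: -516646053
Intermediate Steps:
22827 - (w(49) + 15568)*(15140 + 16840) = 22827 - (12*49 + 15568)*(15140 + 16840) = 22827 - (588 + 15568)*31980 = 22827 - 16156*31980 = 22827 - 1*516668880 = 22827 - 516668880 = -516646053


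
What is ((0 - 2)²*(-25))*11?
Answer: -1100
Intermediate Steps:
((0 - 2)²*(-25))*11 = ((-2)²*(-25))*11 = (4*(-25))*11 = -100*11 = -1100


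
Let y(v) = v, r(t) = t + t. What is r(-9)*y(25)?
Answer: -450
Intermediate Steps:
r(t) = 2*t
r(-9)*y(25) = (2*(-9))*25 = -18*25 = -450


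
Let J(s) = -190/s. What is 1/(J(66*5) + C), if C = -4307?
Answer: -33/142150 ≈ -0.00023215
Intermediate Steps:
1/(J(66*5) + C) = 1/(-190/(66*5) - 4307) = 1/(-190/330 - 4307) = 1/(-190*1/330 - 4307) = 1/(-19/33 - 4307) = 1/(-142150/33) = -33/142150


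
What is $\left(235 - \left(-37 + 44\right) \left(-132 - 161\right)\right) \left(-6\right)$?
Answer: $-13716$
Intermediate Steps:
$\left(235 - \left(-37 + 44\right) \left(-132 - 161\right)\right) \left(-6\right) = \left(235 - 7 \left(-293\right)\right) \left(-6\right) = \left(235 - -2051\right) \left(-6\right) = \left(235 + 2051\right) \left(-6\right) = 2286 \left(-6\right) = -13716$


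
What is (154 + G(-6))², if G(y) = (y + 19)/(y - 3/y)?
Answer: 2782224/121 ≈ 22994.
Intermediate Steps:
G(y) = (19 + y)/(y - 3/y)
(154 + G(-6))² = (154 - 6*(19 - 6)/(-3 + (-6)²))² = (154 - 6*13/(-3 + 36))² = (154 - 6*13/33)² = (154 - 6*1/33*13)² = (154 - 26/11)² = (1668/11)² = 2782224/121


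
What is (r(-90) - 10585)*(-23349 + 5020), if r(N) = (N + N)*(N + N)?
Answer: -399847135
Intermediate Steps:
r(N) = 4*N² (r(N) = (2*N)*(2*N) = 4*N²)
(r(-90) - 10585)*(-23349 + 5020) = (4*(-90)² - 10585)*(-23349 + 5020) = (4*8100 - 10585)*(-18329) = (32400 - 10585)*(-18329) = 21815*(-18329) = -399847135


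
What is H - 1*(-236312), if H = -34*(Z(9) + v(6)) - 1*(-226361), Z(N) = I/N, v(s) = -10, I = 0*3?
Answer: 463013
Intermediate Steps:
I = 0
Z(N) = 0 (Z(N) = 0/N = 0)
H = 226701 (H = -34*(0 - 10) - 1*(-226361) = -34*(-10) + 226361 = 340 + 226361 = 226701)
H - 1*(-236312) = 226701 - 1*(-236312) = 226701 + 236312 = 463013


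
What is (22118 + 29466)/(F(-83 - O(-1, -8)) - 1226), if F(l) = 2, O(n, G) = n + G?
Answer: -6448/153 ≈ -42.144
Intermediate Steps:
O(n, G) = G + n
(22118 + 29466)/(F(-83 - O(-1, -8)) - 1226) = (22118 + 29466)/(2 - 1226) = 51584/(-1224) = 51584*(-1/1224) = -6448/153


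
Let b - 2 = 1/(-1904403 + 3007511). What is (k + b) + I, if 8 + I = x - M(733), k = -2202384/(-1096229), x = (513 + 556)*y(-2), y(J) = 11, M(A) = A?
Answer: 13328463425152341/1209258979732 ≈ 11022.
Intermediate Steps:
b = 2206217/1103108 (b = 2 + 1/(-1904403 + 3007511) = 2 + 1/1103108 = 2206217/1103108 ≈ 2.0000)
x = 11759 (x = (513 + 556)*11 = 1069*11 = 11759)
k = 2202384/1096229 (k = -2202384*(-1/1096229) = 2202384/1096229 ≈ 2.0091)
I = 11018 (I = -8 + (11759 - 1*733) = -8 + (11759 - 733) = -8 + 11026 = 11018)
(k + b) + I = (2202384/1096229 + 2206217/1103108) + 11018 = 4847986465165/1209258979732 + 11018 = 13328463425152341/1209258979732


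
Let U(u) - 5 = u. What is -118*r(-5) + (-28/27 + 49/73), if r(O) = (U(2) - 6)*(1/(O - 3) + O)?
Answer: 4764965/7884 ≈ 604.38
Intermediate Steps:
U(u) = 5 + u
r(O) = O + 1/(-3 + O) (r(O) = ((5 + 2) - 6)*(1/(O - 3) + O) = (7 - 6)*(1/(-3 + O) + O) = 1*(O + 1/(-3 + O)) = O + 1/(-3 + O))
-118*r(-5) + (-28/27 + 49/73) = -118*(1 + (-5)² - 3*(-5))/(-3 - 5) + (-28/27 + 49/73) = -118*(1 + 25 + 15)/(-8) + (-28*1/27 + 49*(1/73)) = -(-59)*41/4 + (-28/27 + 49/73) = -118*(-41/8) - 721/1971 = 2419/4 - 721/1971 = 4764965/7884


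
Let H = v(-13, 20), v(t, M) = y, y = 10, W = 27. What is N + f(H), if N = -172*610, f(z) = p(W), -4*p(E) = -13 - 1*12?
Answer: -419655/4 ≈ -1.0491e+5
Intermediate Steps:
v(t, M) = 10
p(E) = 25/4 (p(E) = -(-13 - 1*12)/4 = -(-13 - 12)/4 = -¼*(-25) = 25/4)
H = 10
f(z) = 25/4
N = -104920
N + f(H) = -104920 + 25/4 = -419655/4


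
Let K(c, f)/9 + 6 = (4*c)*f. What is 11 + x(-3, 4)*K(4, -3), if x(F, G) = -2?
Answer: 983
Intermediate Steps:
K(c, f) = -54 + 36*c*f (K(c, f) = -54 + 9*((4*c)*f) = -54 + 9*(4*c*f) = -54 + 36*c*f)
11 + x(-3, 4)*K(4, -3) = 11 - 2*(-54 + 36*4*(-3)) = 11 - 2*(-54 - 432) = 11 - 2*(-486) = 11 + 972 = 983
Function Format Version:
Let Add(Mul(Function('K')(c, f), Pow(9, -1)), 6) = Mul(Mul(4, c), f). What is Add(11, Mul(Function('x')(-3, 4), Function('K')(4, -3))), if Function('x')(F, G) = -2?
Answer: 983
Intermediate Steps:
Function('K')(c, f) = Add(-54, Mul(36, c, f)) (Function('K')(c, f) = Add(-54, Mul(9, Mul(Mul(4, c), f))) = Add(-54, Mul(9, Mul(4, c, f))) = Add(-54, Mul(36, c, f)))
Add(11, Mul(Function('x')(-3, 4), Function('K')(4, -3))) = Add(11, Mul(-2, Add(-54, Mul(36, 4, -3)))) = Add(11, Mul(-2, Add(-54, -432))) = Add(11, Mul(-2, -486)) = Add(11, 972) = 983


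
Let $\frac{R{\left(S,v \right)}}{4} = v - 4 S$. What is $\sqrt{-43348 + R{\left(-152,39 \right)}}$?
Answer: $2 i \sqrt{10190} \approx 201.89 i$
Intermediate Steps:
$R{\left(S,v \right)} = - 16 S + 4 v$ ($R{\left(S,v \right)} = 4 \left(v - 4 S\right) = - 16 S + 4 v$)
$\sqrt{-43348 + R{\left(-152,39 \right)}} = \sqrt{-43348 + \left(\left(-16\right) \left(-152\right) + 4 \cdot 39\right)} = \sqrt{-43348 + \left(2432 + 156\right)} = \sqrt{-43348 + 2588} = \sqrt{-40760} = 2 i \sqrt{10190}$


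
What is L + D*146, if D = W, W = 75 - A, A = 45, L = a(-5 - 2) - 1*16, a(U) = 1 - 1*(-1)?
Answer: 4366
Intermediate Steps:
a(U) = 2 (a(U) = 1 + 1 = 2)
L = -14 (L = 2 - 1*16 = 2 - 16 = -14)
W = 30 (W = 75 - 1*45 = 75 - 45 = 30)
D = 30
L + D*146 = -14 + 30*146 = -14 + 4380 = 4366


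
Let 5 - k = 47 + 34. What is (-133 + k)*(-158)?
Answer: 33022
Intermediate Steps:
k = -76 (k = 5 - (47 + 34) = 5 - 1*81 = 5 - 81 = -76)
(-133 + k)*(-158) = (-133 - 76)*(-158) = -209*(-158) = 33022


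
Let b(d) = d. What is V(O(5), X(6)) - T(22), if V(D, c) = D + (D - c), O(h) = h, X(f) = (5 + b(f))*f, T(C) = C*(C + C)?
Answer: -1024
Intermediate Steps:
T(C) = 2*C² (T(C) = C*(2*C) = 2*C²)
X(f) = f*(5 + f) (X(f) = (5 + f)*f = f*(5 + f))
V(D, c) = -c + 2*D
V(O(5), X(6)) - T(22) = (-6*(5 + 6) + 2*5) - 2*22² = (-6*11 + 10) - 2*484 = (-1*66 + 10) - 1*968 = (-66 + 10) - 968 = -56 - 968 = -1024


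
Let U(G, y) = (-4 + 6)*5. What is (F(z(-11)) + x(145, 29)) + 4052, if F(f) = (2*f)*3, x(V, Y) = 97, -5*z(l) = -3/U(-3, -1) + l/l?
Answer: 103704/25 ≈ 4148.2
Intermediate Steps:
U(G, y) = 10 (U(G, y) = 2*5 = 10)
z(l) = -7/50 (z(l) = -(-3/10 + l/l)/5 = -(-3*1/10 + 1)/5 = -(-3/10 + 1)/5 = -1/5*7/10 = -7/50)
F(f) = 6*f
(F(z(-11)) + x(145, 29)) + 4052 = (6*(-7/50) + 97) + 4052 = (-21/25 + 97) + 4052 = 2404/25 + 4052 = 103704/25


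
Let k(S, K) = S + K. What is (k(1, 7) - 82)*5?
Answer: -370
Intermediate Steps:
k(S, K) = K + S
(k(1, 7) - 82)*5 = ((7 + 1) - 82)*5 = (8 - 82)*5 = -74*5 = -370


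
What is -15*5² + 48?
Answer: -327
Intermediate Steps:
-15*5² + 48 = -15*25 + 48 = -375 + 48 = -327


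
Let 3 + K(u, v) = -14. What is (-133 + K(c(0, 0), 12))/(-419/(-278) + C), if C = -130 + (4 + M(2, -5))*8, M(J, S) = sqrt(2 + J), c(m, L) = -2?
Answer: 13900/7459 ≈ 1.8635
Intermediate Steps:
K(u, v) = -17 (K(u, v) = -3 - 14 = -17)
C = -82 (C = -130 + (4 + sqrt(2 + 2))*8 = -130 + (4 + sqrt(4))*8 = -130 + (4 + 2)*8 = -130 + 6*8 = -130 + 48 = -82)
(-133 + K(c(0, 0), 12))/(-419/(-278) + C) = (-133 - 17)/(-419/(-278) - 82) = -150/(-419*(-1/278) - 82) = -150/(419/278 - 82) = -150/(-22377/278) = -150*(-278/22377) = 13900/7459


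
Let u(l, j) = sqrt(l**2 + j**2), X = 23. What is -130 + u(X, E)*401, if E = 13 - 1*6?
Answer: -130 + 6817*sqrt(2) ≈ 9510.7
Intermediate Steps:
E = 7 (E = 13 - 6 = 7)
u(l, j) = sqrt(j**2 + l**2)
-130 + u(X, E)*401 = -130 + sqrt(7**2 + 23**2)*401 = -130 + sqrt(49 + 529)*401 = -130 + sqrt(578)*401 = -130 + (17*sqrt(2))*401 = -130 + 6817*sqrt(2)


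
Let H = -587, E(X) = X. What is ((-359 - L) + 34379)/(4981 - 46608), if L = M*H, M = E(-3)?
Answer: -32259/41627 ≈ -0.77495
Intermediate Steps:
M = -3
L = 1761 (L = -3*(-587) = 1761)
((-359 - L) + 34379)/(4981 - 46608) = ((-359 - 1*1761) + 34379)/(4981 - 46608) = ((-359 - 1761) + 34379)/(-41627) = (-2120 + 34379)*(-1/41627) = 32259*(-1/41627) = -32259/41627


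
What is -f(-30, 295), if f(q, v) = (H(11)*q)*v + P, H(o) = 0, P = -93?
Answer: 93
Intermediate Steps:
f(q, v) = -93 (f(q, v) = (0*q)*v - 93 = 0*v - 93 = 0 - 93 = -93)
-f(-30, 295) = -1*(-93) = 93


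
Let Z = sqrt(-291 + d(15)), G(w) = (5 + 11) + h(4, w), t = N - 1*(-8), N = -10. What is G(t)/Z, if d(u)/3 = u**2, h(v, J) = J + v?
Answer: 3*sqrt(6)/8 ≈ 0.91856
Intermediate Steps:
d(u) = 3*u**2
t = -2 (t = -10 - 1*(-8) = -10 + 8 = -2)
G(w) = 20 + w (G(w) = (5 + 11) + (w + 4) = 16 + (4 + w) = 20 + w)
Z = 8*sqrt(6) (Z = sqrt(-291 + 3*15**2) = sqrt(-291 + 3*225) = sqrt(-291 + 675) = sqrt(384) = 8*sqrt(6) ≈ 19.596)
G(t)/Z = (20 - 2)/((8*sqrt(6))) = 18*(sqrt(6)/48) = 3*sqrt(6)/8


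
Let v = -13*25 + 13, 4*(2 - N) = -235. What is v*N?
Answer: -18954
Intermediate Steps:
N = 243/4 (N = 2 - ¼*(-235) = 2 + 235/4 = 243/4 ≈ 60.750)
v = -312 (v = -325 + 13 = -312)
v*N = -312*243/4 = -18954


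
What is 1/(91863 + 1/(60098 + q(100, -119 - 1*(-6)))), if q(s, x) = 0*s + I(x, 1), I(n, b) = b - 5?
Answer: 60094/5520415123 ≈ 1.0886e-5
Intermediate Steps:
I(n, b) = -5 + b
q(s, x) = -4 (q(s, x) = 0*s + (-5 + 1) = 0 - 4 = -4)
1/(91863 + 1/(60098 + q(100, -119 - 1*(-6)))) = 1/(91863 + 1/(60098 - 4)) = 1/(91863 + 1/60094) = 1/(5520415123/60094) = 60094/5520415123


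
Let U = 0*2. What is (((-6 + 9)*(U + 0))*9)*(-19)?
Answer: 0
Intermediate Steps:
U = 0
(((-6 + 9)*(U + 0))*9)*(-19) = (((-6 + 9)*(0 + 0))*9)*(-19) = ((3*0)*9)*(-19) = (0*9)*(-19) = 0*(-19) = 0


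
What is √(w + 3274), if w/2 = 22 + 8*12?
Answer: 3*√390 ≈ 59.245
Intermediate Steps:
w = 236 (w = 2*(22 + 8*12) = 2*(22 + 96) = 2*118 = 236)
√(w + 3274) = √(236 + 3274) = √3510 = 3*√390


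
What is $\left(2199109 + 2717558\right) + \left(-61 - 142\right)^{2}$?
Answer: $4957876$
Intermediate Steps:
$\left(2199109 + 2717558\right) + \left(-61 - 142\right)^{2} = 4916667 + \left(-203\right)^{2} = 4916667 + 41209 = 4957876$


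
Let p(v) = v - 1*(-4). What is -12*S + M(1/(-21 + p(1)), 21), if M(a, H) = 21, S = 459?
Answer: -5487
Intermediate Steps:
p(v) = 4 + v (p(v) = v + 4 = 4 + v)
-12*S + M(1/(-21 + p(1)), 21) = -12*459 + 21 = -5508 + 21 = -5487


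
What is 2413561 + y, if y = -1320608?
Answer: 1092953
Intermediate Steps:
2413561 + y = 2413561 - 1320608 = 1092953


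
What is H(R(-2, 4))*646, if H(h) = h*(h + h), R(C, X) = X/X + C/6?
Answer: 5168/9 ≈ 574.22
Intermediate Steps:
R(C, X) = 1 + C/6 (R(C, X) = 1 + C*(⅙) = 1 + C/6)
H(h) = 2*h² (H(h) = h*(2*h) = 2*h²)
H(R(-2, 4))*646 = (2*(1 + (⅙)*(-2))²)*646 = (2*(1 - ⅓)²)*646 = (2*(⅔)²)*646 = (2*(4/9))*646 = (8/9)*646 = 5168/9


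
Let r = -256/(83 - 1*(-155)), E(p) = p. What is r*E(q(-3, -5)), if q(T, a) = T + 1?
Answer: 256/119 ≈ 2.1513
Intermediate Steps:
q(T, a) = 1 + T
r = -128/119 (r = -256/(83 + 155) = -256/238 = -256*1/238 = -128/119 ≈ -1.0756)
r*E(q(-3, -5)) = -128*(1 - 3)/119 = -128/119*(-2) = 256/119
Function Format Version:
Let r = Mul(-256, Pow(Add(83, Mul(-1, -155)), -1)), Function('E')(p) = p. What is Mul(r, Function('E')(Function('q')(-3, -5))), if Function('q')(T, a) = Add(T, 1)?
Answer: Rational(256, 119) ≈ 2.1513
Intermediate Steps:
Function('q')(T, a) = Add(1, T)
r = Rational(-128, 119) (r = Mul(-256, Pow(Add(83, 155), -1)) = Mul(-256, Pow(238, -1)) = Mul(-256, Rational(1, 238)) = Rational(-128, 119) ≈ -1.0756)
Mul(r, Function('E')(Function('q')(-3, -5))) = Mul(Rational(-128, 119), Add(1, -3)) = Mul(Rational(-128, 119), -2) = Rational(256, 119)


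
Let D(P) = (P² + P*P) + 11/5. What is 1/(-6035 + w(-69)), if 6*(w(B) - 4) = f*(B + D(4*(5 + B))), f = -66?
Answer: -5/7235441 ≈ -6.9104e-7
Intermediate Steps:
D(P) = 11/5 + 2*P² (D(P) = (P² + P²) + 11*(⅕) = 2*P² + 11/5 = 11/5 + 2*P²)
w(B) = -101/5 - 22*(20 + 4*B)² - 11*B (w(B) = 4 + (-66*(B + (11/5 + 2*(4*(5 + B))²)))/6 = 4 + (-66*(B + (11/5 + 2*(20 + 4*B)²)))/6 = 4 + (-66*(11/5 + B + 2*(20 + 4*B)²))/6 = 4 + (-726/5 - 132*(20 + 4*B)² - 66*B)/6 = 4 + (-121/5 - 22*(20 + 4*B)² - 11*B) = -101/5 - 22*(20 + 4*B)² - 11*B)
1/(-6035 + w(-69)) = 1/(-6035 + (-44101/5 - 3531*(-69) - 352*(-69)²)) = 1/(-6035 + (-44101/5 + 243639 - 352*4761)) = 1/(-6035 + (-44101/5 + 243639 - 1675872)) = 1/(-6035 - 7205266/5) = 1/(-7235441/5) = -5/7235441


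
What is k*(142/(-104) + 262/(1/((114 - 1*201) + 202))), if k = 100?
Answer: 39167225/13 ≈ 3.0129e+6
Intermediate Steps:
k*(142/(-104) + 262/(1/((114 - 1*201) + 202))) = 100*(142/(-104) + 262/(1/((114 - 1*201) + 202))) = 100*(142*(-1/104) + 262/(1/((114 - 201) + 202))) = 100*(-71/52 + 262/(1/(-87 + 202))) = 100*(-71/52 + 262/(1/115)) = 100*(-71/52 + 262*115) = 100*(-71/52 + 30130) = 100*(1566689/52) = 39167225/13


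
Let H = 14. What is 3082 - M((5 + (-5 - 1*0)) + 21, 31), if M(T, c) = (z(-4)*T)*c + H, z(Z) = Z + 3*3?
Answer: -187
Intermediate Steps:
z(Z) = 9 + Z (z(Z) = Z + 9 = 9 + Z)
M(T, c) = 14 + 5*T*c (M(T, c) = ((9 - 4)*T)*c + 14 = (5*T)*c + 14 = 5*T*c + 14 = 14 + 5*T*c)
3082 - M((5 + (-5 - 1*0)) + 21, 31) = 3082 - (14 + 5*((5 + (-5 - 1*0)) + 21)*31) = 3082 - (14 + 5*((5 + (-5 + 0)) + 21)*31) = 3082 - (14 + 5*((5 - 5) + 21)*31) = 3082 - (14 + 5*(0 + 21)*31) = 3082 - (14 + 5*21*31) = 3082 - (14 + 3255) = 3082 - 1*3269 = 3082 - 3269 = -187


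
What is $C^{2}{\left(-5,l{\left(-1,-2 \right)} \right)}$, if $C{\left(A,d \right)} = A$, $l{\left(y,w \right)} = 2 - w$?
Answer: $25$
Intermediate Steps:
$C^{2}{\left(-5,l{\left(-1,-2 \right)} \right)} = \left(-5\right)^{2} = 25$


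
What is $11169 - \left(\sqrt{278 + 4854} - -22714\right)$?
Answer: $-11545 - 2 \sqrt{1283} \approx -11617.0$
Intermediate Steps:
$11169 - \left(\sqrt{278 + 4854} - -22714\right) = 11169 - \left(\sqrt{5132} + 22714\right) = 11169 - \left(2 \sqrt{1283} + 22714\right) = 11169 - \left(22714 + 2 \sqrt{1283}\right) = -11545 - 2 \sqrt{1283}$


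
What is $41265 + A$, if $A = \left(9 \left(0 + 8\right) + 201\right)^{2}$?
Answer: $115794$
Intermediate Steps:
$A = 74529$ ($A = \left(9 \cdot 8 + 201\right)^{2} = \left(72 + 201\right)^{2} = 273^{2} = 74529$)
$41265 + A = 41265 + 74529 = 115794$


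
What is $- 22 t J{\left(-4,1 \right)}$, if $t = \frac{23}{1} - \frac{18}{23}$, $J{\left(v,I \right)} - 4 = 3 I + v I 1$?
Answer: $- \frac{33726}{23} \approx -1466.3$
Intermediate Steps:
$J{\left(v,I \right)} = 4 + 3 I + I v$ ($J{\left(v,I \right)} = 4 + \left(3 I + v I 1\right) = 4 + \left(3 I + I v 1\right) = 4 + \left(3 I + I v\right) = 4 + 3 I + I v$)
$t = \frac{511}{23}$ ($t = 23 \cdot 1 - \frac{18}{23} = 23 - \frac{18}{23} = \frac{511}{23} \approx 22.217$)
$- 22 t J{\left(-4,1 \right)} = \left(-22\right) \frac{511}{23} \left(4 + 3 \cdot 1 + 1 \left(-4\right)\right) = - \frac{11242 \left(4 + 3 - 4\right)}{23} = \left(- \frac{11242}{23}\right) 3 = - \frac{33726}{23}$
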